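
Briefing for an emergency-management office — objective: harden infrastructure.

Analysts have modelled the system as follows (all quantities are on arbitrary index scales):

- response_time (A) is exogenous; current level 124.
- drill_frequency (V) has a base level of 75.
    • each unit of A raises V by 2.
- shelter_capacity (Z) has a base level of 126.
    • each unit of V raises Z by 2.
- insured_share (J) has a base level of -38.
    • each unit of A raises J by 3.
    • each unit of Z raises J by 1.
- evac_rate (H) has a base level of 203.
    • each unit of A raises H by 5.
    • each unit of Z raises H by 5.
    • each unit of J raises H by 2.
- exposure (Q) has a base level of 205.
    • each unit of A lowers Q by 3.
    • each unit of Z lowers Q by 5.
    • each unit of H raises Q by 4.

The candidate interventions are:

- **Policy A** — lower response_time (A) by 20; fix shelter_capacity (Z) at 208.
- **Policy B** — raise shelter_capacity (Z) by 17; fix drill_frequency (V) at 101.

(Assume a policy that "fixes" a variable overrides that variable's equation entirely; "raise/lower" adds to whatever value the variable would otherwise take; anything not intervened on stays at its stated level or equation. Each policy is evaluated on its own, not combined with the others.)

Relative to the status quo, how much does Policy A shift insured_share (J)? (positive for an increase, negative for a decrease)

-624

Baseline:
  A = 124
  V = 75 + 2·124 = 323
  Z = 126 + 2·323 = 772
  J = -38 + 3·124 + 772 = 1106
Policy A (A − 20, Z := 208):
  A = 124 − 20 = 104
  V = 75 + 2·104 = 283
  Z = 208
  J = -38 + 3·104 + 208 = 482
Change in J: 482 − 1106 = -624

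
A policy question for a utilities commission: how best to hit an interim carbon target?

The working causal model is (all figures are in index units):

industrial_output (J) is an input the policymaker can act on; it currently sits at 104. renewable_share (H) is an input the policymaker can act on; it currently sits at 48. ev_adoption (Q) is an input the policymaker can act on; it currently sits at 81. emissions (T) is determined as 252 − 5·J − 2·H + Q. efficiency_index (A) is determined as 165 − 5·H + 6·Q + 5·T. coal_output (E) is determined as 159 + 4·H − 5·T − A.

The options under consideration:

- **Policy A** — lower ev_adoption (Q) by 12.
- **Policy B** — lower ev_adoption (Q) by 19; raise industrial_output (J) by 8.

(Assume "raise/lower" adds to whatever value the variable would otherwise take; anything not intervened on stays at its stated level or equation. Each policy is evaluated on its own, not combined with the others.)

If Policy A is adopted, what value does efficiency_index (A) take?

Policy A (Q − 12):
  J = 104
  H = 48
  Q = 81 − 12 = 69
  T = 252 − 5·104 − 2·48 + 69 = -295
  A = 165 − 5·48 + 6·69 + 5·(-295) = -1136

-1136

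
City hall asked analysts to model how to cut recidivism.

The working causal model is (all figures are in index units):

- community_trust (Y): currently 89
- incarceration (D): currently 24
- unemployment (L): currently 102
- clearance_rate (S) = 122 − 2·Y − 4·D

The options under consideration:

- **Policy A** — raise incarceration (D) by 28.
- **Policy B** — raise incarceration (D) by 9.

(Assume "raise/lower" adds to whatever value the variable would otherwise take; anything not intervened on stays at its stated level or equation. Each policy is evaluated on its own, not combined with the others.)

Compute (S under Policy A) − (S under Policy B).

-76

Policy A (D + 28):
  Y = 89
  D = 24 + 28 = 52
  S = 122 − 2·89 − 4·52 = -264
Policy B (D + 9):
  Y = 89
  D = 24 + 9 = 33
  S = 122 − 2·89 − 4·33 = -188
S: -264 − (-188) = -76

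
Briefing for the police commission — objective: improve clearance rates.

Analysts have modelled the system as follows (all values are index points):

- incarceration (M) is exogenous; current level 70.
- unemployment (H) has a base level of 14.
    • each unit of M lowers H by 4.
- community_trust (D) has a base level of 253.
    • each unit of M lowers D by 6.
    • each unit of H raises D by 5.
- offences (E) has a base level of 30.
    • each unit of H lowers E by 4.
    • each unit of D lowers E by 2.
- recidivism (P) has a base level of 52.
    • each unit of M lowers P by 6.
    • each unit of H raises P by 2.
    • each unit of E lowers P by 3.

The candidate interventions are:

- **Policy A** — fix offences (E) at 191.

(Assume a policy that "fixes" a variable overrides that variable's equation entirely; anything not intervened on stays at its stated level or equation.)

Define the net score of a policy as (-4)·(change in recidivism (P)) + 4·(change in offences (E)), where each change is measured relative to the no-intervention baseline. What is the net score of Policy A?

Baseline:
  M = 70
  H = 14 − 4·70 = -266
  D = 253 − 6·70 + 5·(-266) = -1497
  E = 30 − 4·(-266) − 2·(-1497) = 4088
  P = 52 − 6·70 + 2·(-266) − 3·4088 = -13164
Policy A (E := 191):
  M = 70
  H = 14 − 4·70 = -266
  D = 253 − 6·70 + 5·(-266) = -1497
  E = 191
  P = 52 − 6·70 + 2·(-266) − 3·191 = -1473
ΔP = -1473 − (-13164) = 11691; ΔE = 191 − 4088 = -3897
Score = (-4)·11691 + 4·(-3897) = -62352

-62352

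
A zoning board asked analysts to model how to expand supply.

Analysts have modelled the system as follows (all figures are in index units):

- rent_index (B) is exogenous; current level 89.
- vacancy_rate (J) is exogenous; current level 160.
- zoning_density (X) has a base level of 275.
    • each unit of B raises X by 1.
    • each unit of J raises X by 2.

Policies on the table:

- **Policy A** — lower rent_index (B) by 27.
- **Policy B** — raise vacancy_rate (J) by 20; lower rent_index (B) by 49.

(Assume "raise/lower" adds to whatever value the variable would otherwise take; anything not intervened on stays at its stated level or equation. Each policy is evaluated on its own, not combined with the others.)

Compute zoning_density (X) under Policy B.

675

Policy B (J + 20, B − 49):
  B = 89 − 49 = 40
  J = 160 + 20 = 180
  X = 275 + 40 + 2·180 = 675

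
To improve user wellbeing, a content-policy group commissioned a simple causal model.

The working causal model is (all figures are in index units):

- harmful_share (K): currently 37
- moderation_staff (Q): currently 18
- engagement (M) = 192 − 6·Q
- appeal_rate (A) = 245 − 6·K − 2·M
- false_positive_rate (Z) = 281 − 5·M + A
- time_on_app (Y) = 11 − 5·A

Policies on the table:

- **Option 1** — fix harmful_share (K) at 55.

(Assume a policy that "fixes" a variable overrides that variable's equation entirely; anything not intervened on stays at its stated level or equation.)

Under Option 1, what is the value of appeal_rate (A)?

Option 1 (K := 55):
  K = 55
  Q = 18
  M = 192 − 6·18 = 84
  A = 245 − 6·55 − 2·84 = -253

-253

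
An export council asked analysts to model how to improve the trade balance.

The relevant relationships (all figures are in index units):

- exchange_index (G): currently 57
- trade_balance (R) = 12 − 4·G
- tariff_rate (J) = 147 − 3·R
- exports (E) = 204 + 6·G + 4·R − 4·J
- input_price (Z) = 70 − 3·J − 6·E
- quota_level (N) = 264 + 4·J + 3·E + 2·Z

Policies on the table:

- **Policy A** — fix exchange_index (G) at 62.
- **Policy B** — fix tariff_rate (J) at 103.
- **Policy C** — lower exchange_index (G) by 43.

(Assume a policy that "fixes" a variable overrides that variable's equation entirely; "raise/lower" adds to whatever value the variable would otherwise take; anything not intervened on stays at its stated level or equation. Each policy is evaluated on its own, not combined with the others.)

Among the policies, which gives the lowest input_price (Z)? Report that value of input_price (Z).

Policy A (G := 62):
  G = 62
  R = 12 − 4·62 = -236
  J = 147 − 3·(-236) = 855
  E = 204 + 6·62 + 4·(-236) − 4·855 = -3788
  Z = 70 − 3·855 − 6·(-3788) = 20233
Policy B (J := 103):
  G = 57
  R = 12 − 4·57 = -216
  J = 103
  E = 204 + 6·57 + 4·(-216) − 4·103 = -730
  Z = 70 − 3·103 − 6·(-730) = 4141
Policy C (G − 43):
  G = 57 − 43 = 14
  R = 12 − 4·14 = -44
  J = 147 − 3·(-44) = 279
  E = 204 + 6·14 + 4·(-44) − 4·279 = -1004
  Z = 70 − 3·279 − 6·(-1004) = 5257
Comparing — Policy A: Z=20233, Policy B: Z=4141, Policy C: Z=5257. Lowest is 4141 (Policy B).

4141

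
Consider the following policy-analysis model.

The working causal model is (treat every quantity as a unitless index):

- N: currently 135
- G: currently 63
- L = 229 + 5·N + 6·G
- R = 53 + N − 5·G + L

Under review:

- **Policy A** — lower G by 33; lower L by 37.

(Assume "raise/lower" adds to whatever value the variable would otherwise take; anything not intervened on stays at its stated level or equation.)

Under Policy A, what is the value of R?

Policy A (G − 33, L − 37):
  N = 135
  G = 63 − 33 = 30
  L = 229 + 5·135 + 6·30 (−37 from intervention) = 1047
  R = 53 + 135 − 5·30 + 1047 = 1085

1085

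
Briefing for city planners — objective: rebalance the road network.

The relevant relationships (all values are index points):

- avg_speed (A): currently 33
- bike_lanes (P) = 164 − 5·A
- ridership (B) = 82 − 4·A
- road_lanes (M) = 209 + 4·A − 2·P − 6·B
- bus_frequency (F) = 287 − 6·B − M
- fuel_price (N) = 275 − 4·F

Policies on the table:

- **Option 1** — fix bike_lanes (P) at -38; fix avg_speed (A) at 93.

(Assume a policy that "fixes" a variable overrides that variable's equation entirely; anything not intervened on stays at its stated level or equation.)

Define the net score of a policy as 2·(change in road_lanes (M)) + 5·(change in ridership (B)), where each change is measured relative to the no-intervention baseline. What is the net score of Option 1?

Baseline:
  A = 33
  P = 164 − 5·33 = -1
  B = 82 − 4·33 = -50
  M = 209 + 4·33 − 2·(-1) − 6·(-50) = 643
Option 1 (P := -38, A := 93):
  A = 93
  P = -38
  B = 82 − 4·93 = -290
  M = 209 + 4·93 − 2·(-38) − 6·(-290) = 2397
ΔM = 2397 − 643 = 1754; ΔB = -290 − (-50) = -240
Score = 2·1754 + 5·(-240) = 2308

2308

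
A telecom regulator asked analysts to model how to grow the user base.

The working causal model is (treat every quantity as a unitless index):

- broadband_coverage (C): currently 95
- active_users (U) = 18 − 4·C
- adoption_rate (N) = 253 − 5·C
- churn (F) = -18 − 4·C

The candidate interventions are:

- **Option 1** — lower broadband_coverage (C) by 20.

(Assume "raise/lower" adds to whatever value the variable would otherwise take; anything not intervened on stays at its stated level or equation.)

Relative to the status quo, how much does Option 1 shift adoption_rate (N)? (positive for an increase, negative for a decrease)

Baseline:
  C = 95
  N = 253 − 5·95 = -222
Option 1 (C − 20):
  C = 95 − 20 = 75
  N = 253 − 5·75 = -122
Change in N: -122 − (-222) = 100

100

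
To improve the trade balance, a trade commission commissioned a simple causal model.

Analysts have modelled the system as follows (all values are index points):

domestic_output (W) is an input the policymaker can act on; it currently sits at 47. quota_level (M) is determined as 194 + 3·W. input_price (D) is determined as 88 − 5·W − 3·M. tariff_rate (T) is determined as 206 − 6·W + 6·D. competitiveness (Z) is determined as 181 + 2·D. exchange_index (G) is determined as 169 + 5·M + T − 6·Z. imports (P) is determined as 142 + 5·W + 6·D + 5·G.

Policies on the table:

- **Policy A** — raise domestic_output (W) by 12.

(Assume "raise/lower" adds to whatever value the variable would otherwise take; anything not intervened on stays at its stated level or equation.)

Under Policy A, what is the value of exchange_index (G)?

8710

Policy A (W + 12):
  W = 47 + 12 = 59
  M = 194 + 3·59 = 371
  D = 88 − 5·59 − 3·371 = -1320
  T = 206 − 6·59 + 6·(-1320) = -8068
  Z = 181 + 2·(-1320) = -2459
  G = 169 + 5·371 + (-8068) − 6·(-2459) = 8710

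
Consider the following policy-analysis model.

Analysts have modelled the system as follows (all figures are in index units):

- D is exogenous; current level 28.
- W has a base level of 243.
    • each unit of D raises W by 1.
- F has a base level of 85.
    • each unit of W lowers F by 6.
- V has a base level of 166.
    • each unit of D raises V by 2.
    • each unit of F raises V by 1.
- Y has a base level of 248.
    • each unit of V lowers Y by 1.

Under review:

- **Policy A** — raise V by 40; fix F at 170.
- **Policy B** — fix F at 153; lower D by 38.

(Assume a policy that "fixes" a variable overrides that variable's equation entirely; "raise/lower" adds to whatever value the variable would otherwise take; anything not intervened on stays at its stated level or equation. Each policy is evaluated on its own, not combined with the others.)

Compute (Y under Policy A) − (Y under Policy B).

Policy A (V + 40, F := 170):
  D = 28
  W = 243 + 28 = 271
  F = 170
  V = 166 + 2·28 + 170 (+40 from intervention) = 432
  Y = 248 − 432 = -184
Policy B (F := 153, D − 38):
  D = 28 − 38 = -10
  W = 243 + (-10) = 233
  F = 153
  V = 166 + 2·(-10) + 153 = 299
  Y = 248 − 299 = -51
Y: -184 − (-51) = -133

-133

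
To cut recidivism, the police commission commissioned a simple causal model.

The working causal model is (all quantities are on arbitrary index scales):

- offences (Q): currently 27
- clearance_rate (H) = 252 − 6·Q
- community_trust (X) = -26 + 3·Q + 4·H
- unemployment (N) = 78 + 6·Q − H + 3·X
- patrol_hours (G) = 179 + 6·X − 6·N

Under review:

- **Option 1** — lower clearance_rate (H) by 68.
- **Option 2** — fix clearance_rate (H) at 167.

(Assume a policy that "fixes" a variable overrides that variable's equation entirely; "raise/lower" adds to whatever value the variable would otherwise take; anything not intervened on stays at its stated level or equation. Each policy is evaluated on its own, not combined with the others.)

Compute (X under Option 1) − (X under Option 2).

Option 1 (H − 68):
  Q = 27
  H = 252 − 6·27 (−68 from intervention) = 22
  X = -26 + 3·27 + 4·22 = 143
Option 2 (H := 167):
  Q = 27
  H = 167
  X = -26 + 3·27 + 4·167 = 723
X: 143 − 723 = -580

-580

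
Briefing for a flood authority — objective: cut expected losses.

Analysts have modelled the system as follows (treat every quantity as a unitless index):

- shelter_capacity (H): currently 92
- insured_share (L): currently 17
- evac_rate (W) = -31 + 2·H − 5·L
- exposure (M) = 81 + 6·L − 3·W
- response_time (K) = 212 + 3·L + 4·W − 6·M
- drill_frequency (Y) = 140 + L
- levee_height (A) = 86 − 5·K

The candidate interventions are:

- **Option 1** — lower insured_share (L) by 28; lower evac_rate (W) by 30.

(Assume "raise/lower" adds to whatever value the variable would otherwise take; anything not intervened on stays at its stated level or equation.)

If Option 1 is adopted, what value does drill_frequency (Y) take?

Option 1 (L − 28, W − 30):
  L = 17 − 28 = -11
  Y = 140 + (-11) = 129

129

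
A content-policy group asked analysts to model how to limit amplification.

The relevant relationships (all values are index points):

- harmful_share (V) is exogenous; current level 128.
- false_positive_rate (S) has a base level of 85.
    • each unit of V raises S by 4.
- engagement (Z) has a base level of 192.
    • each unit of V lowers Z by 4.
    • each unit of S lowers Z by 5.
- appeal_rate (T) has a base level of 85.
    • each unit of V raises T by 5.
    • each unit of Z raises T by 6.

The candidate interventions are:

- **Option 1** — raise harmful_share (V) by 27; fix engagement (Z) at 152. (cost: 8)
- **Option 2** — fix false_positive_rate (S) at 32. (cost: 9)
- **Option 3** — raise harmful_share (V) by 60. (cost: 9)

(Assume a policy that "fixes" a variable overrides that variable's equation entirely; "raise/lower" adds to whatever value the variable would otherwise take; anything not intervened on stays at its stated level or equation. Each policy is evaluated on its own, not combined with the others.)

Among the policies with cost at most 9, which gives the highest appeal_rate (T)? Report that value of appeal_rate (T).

1772

Option 1 (V + 27, Z := 152):
  V = 128 + 27 = 155
  S = 85 + 4·155 = 705
  Z = 152
  T = 85 + 5·155 + 6·152 = 1772
Option 2 (S := 32):
  V = 128
  S = 32
  Z = 192 − 4·128 − 5·32 = -480
  T = 85 + 5·128 + 6·(-480) = -2155
Option 3 (V + 60):
  V = 128 + 60 = 188
  S = 85 + 4·188 = 837
  Z = 192 − 4·188 − 5·837 = -4745
  T = 85 + 5·188 + 6·(-4745) = -27445
Comparing — Option 1: T=1772, Option 2: T=-2155, Option 3: T=-27445. Highest is 1772 (Option 1).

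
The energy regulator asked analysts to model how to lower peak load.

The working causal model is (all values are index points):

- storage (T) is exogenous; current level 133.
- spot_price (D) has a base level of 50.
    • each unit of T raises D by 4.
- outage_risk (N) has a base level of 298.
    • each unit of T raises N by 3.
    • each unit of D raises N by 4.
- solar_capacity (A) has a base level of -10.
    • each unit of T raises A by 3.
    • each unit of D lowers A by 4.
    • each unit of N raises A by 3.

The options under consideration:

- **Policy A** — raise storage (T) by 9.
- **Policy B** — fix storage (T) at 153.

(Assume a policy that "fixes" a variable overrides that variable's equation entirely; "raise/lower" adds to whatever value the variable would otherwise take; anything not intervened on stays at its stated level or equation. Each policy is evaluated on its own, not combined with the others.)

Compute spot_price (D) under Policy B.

Policy B (T := 153):
  T = 153
  D = 50 + 4·153 = 662

662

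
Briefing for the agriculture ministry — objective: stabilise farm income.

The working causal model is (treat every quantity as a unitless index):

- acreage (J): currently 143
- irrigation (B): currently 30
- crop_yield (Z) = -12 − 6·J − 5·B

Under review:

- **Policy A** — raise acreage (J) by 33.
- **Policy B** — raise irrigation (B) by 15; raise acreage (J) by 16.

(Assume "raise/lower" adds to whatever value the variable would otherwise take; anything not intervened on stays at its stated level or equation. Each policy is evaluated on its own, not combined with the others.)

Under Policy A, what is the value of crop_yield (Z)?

-1218

Policy A (J + 33):
  J = 143 + 33 = 176
  B = 30
  Z = -12 − 6·176 − 5·30 = -1218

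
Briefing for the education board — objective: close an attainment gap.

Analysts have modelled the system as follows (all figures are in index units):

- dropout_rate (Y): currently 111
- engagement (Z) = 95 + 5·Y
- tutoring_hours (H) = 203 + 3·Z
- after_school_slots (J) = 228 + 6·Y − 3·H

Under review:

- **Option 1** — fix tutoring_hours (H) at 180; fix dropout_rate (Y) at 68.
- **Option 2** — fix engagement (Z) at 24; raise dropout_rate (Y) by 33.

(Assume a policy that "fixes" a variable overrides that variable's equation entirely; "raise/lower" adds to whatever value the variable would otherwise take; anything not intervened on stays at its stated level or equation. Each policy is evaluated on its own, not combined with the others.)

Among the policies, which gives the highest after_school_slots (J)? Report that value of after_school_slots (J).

Option 1 (H := 180, Y := 68):
  Y = 68
  Z = 95 + 5·68 = 435
  H = 180
  J = 228 + 6·68 − 3·180 = 96
Option 2 (Z := 24, Y + 33):
  Y = 111 + 33 = 144
  Z = 24
  H = 203 + 3·24 = 275
  J = 228 + 6·144 − 3·275 = 267
Comparing — Option 1: J=96, Option 2: J=267. Highest is 267 (Option 2).

267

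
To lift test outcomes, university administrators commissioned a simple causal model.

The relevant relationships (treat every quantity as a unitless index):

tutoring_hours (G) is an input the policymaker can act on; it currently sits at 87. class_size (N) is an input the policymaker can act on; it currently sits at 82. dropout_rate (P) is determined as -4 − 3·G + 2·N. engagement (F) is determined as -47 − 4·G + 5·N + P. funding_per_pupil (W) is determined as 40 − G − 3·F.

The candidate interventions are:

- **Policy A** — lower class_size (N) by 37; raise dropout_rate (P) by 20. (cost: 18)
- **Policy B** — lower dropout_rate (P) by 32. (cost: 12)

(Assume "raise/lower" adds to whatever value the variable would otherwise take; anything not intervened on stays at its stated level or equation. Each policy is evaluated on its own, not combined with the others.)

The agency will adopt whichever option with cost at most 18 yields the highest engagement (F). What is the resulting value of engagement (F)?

Policy A (N − 37, P + 20):
  G = 87
  N = 82 − 37 = 45
  P = -4 − 3·87 + 2·45 (+20 from intervention) = -155
  F = -47 − 4·87 + 5·45 + (-155) = -325
Policy B (P − 32):
  G = 87
  N = 82
  P = -4 − 3·87 + 2·82 (−32 from intervention) = -133
  F = -47 − 4·87 + 5·82 + (-133) = -118
Comparing — Policy A: F=-325, Policy B: F=-118. Highest is -118 (Policy B).

-118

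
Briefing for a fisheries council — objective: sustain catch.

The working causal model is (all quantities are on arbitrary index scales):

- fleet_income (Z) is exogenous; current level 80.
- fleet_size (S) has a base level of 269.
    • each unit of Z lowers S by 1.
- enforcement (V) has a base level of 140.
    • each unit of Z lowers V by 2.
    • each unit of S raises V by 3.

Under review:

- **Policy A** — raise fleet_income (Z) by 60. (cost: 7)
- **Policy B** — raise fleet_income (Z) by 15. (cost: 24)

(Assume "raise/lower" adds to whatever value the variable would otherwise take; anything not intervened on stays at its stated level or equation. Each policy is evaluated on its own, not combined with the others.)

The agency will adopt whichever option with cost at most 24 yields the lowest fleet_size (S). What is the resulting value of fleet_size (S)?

129

Policy A (Z + 60):
  Z = 80 + 60 = 140
  S = 269 − 140 = 129
Policy B (Z + 15):
  Z = 80 + 15 = 95
  S = 269 − 95 = 174
Comparing — Policy A: S=129, Policy B: S=174. Lowest is 129 (Policy A).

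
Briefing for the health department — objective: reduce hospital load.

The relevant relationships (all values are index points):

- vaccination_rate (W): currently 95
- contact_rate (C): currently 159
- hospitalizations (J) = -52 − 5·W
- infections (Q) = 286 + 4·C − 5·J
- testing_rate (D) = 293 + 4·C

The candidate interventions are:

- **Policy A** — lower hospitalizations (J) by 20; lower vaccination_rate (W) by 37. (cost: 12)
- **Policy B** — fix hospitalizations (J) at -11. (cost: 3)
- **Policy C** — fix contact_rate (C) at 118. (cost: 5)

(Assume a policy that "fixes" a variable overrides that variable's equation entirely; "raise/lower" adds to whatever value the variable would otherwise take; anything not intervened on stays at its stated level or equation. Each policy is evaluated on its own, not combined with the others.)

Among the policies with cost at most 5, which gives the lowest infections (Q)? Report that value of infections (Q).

Policy B (J := -11):
  W = 95
  C = 159
  J = -11
  Q = 286 + 4·159 − 5·(-11) = 977
Policy C (C := 118):
  W = 95
  C = 118
  J = -52 − 5·95 = -527
  Q = 286 + 4·118 − 5·(-527) = 3393
Comparing — Policy B: Q=977, Policy C: Q=3393. Lowest is 977 (Policy B).

977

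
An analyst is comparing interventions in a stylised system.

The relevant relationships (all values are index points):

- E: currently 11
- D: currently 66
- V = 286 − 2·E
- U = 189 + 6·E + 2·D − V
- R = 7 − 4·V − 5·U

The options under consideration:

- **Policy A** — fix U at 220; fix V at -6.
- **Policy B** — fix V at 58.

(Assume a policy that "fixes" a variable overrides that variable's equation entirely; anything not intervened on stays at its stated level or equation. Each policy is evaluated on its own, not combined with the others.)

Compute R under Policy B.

-1870

Policy B (V := 58):
  E = 11
  D = 66
  V = 58
  U = 189 + 6·11 + 2·66 − 58 = 329
  R = 7 − 4·58 − 5·329 = -1870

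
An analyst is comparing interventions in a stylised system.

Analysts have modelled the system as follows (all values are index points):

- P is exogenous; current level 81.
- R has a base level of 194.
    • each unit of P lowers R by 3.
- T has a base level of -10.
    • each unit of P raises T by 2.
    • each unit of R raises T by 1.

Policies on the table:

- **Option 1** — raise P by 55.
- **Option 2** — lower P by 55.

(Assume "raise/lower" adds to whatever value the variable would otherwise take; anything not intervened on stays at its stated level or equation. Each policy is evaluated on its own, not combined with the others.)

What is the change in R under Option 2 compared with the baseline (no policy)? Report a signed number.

165

Baseline:
  P = 81
  R = 194 − 3·81 = -49
Option 2 (P − 55):
  P = 81 − 55 = 26
  R = 194 − 3·26 = 116
Change in R: 116 − (-49) = 165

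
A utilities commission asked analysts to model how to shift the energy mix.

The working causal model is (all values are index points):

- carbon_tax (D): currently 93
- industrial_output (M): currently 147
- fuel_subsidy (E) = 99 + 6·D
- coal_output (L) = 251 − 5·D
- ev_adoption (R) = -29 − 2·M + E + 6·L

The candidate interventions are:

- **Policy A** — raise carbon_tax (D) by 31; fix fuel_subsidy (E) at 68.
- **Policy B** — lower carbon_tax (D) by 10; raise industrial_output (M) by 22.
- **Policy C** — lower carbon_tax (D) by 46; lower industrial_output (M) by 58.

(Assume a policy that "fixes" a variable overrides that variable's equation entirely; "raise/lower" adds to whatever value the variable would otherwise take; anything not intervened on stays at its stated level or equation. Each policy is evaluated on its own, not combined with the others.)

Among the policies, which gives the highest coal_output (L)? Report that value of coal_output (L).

16

Policy A (D + 31, E := 68):
  D = 93 + 31 = 124
  L = 251 − 5·124 = -369
Policy B (D − 10, M + 22):
  D = 93 − 10 = 83
  L = 251 − 5·83 = -164
Policy C (D − 46, M − 58):
  D = 93 − 46 = 47
  L = 251 − 5·47 = 16
Comparing — Policy A: L=-369, Policy B: L=-164, Policy C: L=16. Highest is 16 (Policy C).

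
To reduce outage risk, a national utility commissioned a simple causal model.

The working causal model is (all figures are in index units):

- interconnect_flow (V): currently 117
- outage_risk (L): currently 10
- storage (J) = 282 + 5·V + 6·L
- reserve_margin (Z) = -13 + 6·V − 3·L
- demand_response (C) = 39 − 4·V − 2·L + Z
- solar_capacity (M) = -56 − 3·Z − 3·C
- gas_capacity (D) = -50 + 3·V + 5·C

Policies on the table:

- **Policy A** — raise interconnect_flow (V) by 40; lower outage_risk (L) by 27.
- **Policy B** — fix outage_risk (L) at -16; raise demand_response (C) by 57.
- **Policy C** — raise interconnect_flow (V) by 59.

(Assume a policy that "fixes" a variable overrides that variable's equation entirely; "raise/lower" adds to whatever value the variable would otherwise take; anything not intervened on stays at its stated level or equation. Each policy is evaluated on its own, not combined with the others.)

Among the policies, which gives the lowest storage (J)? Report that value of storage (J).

771

Policy A (V + 40, L − 27):
  V = 117 + 40 = 157
  L = 10 − 27 = -17
  J = 282 + 5·157 + 6·(-17) = 965
Policy B (L := -16, C + 57):
  V = 117
  L = -16
  J = 282 + 5·117 + 6·(-16) = 771
Policy C (V + 59):
  V = 117 + 59 = 176
  L = 10
  J = 282 + 5·176 + 6·10 = 1222
Comparing — Policy A: J=965, Policy B: J=771, Policy C: J=1222. Lowest is 771 (Policy B).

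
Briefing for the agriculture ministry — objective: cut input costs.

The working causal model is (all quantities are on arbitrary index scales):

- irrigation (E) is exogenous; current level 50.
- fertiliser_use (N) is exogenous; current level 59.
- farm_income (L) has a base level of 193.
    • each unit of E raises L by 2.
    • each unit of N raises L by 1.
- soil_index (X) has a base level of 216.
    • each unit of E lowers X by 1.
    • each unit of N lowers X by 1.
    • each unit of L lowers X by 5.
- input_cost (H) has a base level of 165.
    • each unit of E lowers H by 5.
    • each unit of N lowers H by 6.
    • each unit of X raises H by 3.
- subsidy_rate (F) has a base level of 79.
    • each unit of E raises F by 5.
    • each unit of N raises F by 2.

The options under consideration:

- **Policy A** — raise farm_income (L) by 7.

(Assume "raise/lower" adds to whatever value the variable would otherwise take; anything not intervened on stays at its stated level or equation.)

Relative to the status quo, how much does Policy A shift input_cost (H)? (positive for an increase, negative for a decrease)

Baseline:
  E = 50
  N = 59
  L = 193 + 2·50 + 59 = 352
  X = 216 − 50 − 59 − 5·352 = -1653
  H = 165 − 5·50 − 6·59 + 3·(-1653) = -5398
Policy A (L + 7):
  E = 50
  N = 59
  L = 193 + 2·50 + 59 (+7 from intervention) = 359
  X = 216 − 50 − 59 − 5·359 = -1688
  H = 165 − 5·50 − 6·59 + 3·(-1688) = -5503
Change in H: -5503 − (-5398) = -105

-105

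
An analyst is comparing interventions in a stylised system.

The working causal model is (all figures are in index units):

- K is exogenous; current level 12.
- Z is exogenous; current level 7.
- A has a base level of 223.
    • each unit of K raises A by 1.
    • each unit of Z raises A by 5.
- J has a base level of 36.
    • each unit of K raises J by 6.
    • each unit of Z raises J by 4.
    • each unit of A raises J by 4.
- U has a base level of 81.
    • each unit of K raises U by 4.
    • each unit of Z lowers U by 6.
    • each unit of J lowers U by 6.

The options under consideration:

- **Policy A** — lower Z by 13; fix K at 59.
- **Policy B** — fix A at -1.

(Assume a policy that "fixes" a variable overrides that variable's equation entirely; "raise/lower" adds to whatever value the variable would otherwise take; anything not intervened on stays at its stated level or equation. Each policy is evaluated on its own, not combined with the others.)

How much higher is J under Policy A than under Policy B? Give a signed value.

Policy A (Z − 13, K := 59):
  K = 59
  Z = 7 − 13 = -6
  A = 223 + 59 + 5·(-6) = 252
  J = 36 + 6·59 + 4·(-6) + 4·252 = 1374
Policy B (A := -1):
  K = 12
  Z = 7
  A = -1
  J = 36 + 6·12 + 4·7 + 4·(-1) = 132
J: 1374 − 132 = 1242

1242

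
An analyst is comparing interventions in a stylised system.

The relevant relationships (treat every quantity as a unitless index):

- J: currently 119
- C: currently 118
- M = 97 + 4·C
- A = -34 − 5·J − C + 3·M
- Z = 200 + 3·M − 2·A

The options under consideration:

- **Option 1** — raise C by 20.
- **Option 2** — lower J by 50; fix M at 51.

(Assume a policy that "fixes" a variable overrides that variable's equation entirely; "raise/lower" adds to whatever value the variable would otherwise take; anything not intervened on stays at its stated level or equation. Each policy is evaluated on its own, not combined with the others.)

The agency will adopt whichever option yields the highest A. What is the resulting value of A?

Option 1 (C + 20):
  J = 119
  C = 118 + 20 = 138
  M = 97 + 4·138 = 649
  A = -34 − 5·119 − 138 + 3·649 = 1180
Option 2 (J − 50, M := 51):
  J = 119 − 50 = 69
  C = 118
  M = 51
  A = -34 − 5·69 − 118 + 3·51 = -344
Comparing — Option 1: A=1180, Option 2: A=-344. Highest is 1180 (Option 1).

1180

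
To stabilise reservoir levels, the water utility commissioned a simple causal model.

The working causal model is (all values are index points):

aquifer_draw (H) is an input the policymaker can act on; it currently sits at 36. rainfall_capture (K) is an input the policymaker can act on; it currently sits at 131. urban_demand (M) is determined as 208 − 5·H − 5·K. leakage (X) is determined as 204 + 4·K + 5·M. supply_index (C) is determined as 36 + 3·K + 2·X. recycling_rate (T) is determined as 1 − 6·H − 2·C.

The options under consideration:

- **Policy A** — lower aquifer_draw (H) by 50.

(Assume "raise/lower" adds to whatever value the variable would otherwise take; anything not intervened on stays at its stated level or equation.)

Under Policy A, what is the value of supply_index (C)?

Policy A (H − 50):
  H = 36 − 50 = -14
  K = 131
  M = 208 − 5·(-14) − 5·131 = -377
  X = 204 + 4·131 + 5·(-377) = -1157
  C = 36 + 3·131 + 2·(-1157) = -1885

-1885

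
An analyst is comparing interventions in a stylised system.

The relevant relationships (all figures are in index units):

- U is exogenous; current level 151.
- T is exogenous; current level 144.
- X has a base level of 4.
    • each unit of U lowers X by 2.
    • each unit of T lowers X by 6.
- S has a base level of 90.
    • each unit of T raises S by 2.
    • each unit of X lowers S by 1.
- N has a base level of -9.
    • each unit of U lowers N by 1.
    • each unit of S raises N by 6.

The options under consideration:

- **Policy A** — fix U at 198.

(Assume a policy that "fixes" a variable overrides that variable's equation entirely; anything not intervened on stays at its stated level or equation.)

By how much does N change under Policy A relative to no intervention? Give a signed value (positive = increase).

Baseline:
  U = 151
  T = 144
  X = 4 − 2·151 − 6·144 = -1162
  S = 90 + 2·144 − (-1162) = 1540
  N = -9 − 151 + 6·1540 = 9080
Policy A (U := 198):
  U = 198
  T = 144
  X = 4 − 2·198 − 6·144 = -1256
  S = 90 + 2·144 − (-1256) = 1634
  N = -9 − 198 + 6·1634 = 9597
Change in N: 9597 − 9080 = 517

517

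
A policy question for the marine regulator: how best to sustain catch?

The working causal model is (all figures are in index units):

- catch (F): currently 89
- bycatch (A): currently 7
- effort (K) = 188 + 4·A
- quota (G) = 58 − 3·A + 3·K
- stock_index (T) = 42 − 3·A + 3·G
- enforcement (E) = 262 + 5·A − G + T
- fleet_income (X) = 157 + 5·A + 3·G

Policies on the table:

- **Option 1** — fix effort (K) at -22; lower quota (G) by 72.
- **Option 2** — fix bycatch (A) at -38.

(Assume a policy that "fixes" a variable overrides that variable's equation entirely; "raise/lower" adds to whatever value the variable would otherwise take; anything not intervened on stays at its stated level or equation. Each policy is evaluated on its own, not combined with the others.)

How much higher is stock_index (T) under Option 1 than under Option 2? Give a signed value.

-1278

Option 1 (K := -22, G − 72):
  A = 7
  K = -22
  G = 58 − 3·7 + 3·(-22) (−72 from intervention) = -101
  T = 42 − 3·7 + 3·(-101) = -282
Option 2 (A := -38):
  A = -38
  K = 188 + 4·(-38) = 36
  G = 58 − 3·(-38) + 3·36 = 280
  T = 42 − 3·(-38) + 3·280 = 996
T: -282 − 996 = -1278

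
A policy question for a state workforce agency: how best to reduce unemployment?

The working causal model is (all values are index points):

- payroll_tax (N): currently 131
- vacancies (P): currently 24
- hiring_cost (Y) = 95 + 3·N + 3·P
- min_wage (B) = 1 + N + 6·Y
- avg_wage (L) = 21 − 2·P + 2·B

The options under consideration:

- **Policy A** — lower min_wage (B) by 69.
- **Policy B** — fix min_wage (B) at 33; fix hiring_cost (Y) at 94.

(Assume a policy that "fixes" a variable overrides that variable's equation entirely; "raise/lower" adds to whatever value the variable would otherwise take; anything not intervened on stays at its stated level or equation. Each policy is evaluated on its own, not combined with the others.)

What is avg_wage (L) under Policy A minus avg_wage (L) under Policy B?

Policy A (B − 69):
  N = 131
  P = 24
  Y = 95 + 3·131 + 3·24 = 560
  B = 1 + 131 + 6·560 (−69 from intervention) = 3423
  L = 21 − 2·24 + 2·3423 = 6819
Policy B (B := 33, Y := 94):
  N = 131
  P = 24
  Y = 94
  B = 33
  L = 21 − 2·24 + 2·33 = 39
L: 6819 − 39 = 6780

6780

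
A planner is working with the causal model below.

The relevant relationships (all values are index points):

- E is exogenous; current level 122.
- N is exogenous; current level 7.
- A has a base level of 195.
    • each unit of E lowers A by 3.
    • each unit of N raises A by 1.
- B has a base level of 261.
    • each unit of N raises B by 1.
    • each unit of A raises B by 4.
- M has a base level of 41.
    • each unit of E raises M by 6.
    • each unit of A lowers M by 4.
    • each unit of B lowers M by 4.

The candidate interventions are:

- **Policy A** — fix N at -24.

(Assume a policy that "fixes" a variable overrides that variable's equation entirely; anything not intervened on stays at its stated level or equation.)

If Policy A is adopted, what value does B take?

Policy A (N := -24):
  E = 122
  N = -24
  A = 195 − 3·122 + (-24) = -195
  B = 261 + (-24) + 4·(-195) = -543

-543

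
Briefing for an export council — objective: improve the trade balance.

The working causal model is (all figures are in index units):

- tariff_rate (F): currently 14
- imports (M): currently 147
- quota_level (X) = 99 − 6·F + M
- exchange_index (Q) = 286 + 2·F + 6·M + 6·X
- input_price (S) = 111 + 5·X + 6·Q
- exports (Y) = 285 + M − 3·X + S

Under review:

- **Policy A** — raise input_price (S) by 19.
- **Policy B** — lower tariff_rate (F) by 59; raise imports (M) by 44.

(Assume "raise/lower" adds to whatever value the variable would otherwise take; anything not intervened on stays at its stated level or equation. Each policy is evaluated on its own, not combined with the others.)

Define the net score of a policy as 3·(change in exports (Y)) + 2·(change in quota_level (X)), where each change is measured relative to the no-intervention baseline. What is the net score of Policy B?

48928

Baseline:
  F = 14
  M = 147
  X = 99 − 6·14 + 147 = 162
  Q = 286 + 2·14 + 6·147 + 6·162 = 2168
  S = 111 + 5·162 + 6·2168 = 13929
  Y = 285 + 147 − 3·162 + 13929 = 13875
Policy B (F − 59, M + 44):
  F = 14 − 59 = -45
  M = 147 + 44 = 191
  X = 99 − 6·(-45) + 191 = 560
  Q = 286 + 2·(-45) + 6·191 + 6·560 = 4702
  S = 111 + 5·560 + 6·4702 = 31123
  Y = 285 + 191 − 3·560 + 31123 = 29919
ΔY = 29919 − 13875 = 16044; ΔX = 560 − 162 = 398
Score = 3·16044 + 2·398 = 48928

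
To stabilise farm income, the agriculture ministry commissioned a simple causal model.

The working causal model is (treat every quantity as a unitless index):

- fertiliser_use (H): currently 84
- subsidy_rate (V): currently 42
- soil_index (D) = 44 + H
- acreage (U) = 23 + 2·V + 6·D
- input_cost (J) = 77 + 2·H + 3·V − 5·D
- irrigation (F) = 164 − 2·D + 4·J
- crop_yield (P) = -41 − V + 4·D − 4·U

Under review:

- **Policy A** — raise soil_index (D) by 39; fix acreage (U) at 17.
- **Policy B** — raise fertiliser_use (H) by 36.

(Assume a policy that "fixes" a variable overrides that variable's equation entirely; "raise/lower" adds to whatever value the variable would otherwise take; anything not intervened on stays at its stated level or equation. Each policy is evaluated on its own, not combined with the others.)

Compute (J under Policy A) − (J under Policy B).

Policy A (D + 39, U := 17):
  H = 84
  V = 42
  D = 44 + 84 (+39 from intervention) = 167
  J = 77 + 2·84 + 3·42 − 5·167 = -464
Policy B (H + 36):
  H = 84 + 36 = 120
  V = 42
  D = 44 + 120 = 164
  J = 77 + 2·120 + 3·42 − 5·164 = -377
J: -464 − (-377) = -87

-87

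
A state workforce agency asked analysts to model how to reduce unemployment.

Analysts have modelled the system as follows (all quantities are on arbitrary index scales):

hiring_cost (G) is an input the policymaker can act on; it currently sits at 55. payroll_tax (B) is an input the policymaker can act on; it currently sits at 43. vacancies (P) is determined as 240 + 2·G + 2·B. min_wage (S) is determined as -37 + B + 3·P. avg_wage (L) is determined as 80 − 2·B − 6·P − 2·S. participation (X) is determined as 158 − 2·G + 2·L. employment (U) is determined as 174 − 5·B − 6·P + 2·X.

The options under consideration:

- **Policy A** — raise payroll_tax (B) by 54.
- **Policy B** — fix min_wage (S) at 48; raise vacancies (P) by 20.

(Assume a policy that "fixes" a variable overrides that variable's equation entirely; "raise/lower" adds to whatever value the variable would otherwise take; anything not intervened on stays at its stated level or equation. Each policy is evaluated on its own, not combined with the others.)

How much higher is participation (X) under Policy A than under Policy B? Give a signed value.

Policy A (B + 54):
  G = 55
  B = 43 + 54 = 97
  P = 240 + 2·55 + 2·97 = 544
  S = -37 + 97 + 3·544 = 1692
  L = 80 − 2·97 − 6·544 − 2·1692 = -6762
  X = 158 − 2·55 + 2·(-6762) = -13476
Policy B (S := 48, P + 20):
  G = 55
  B = 43
  P = 240 + 2·55 + 2·43 (+20 from intervention) = 456
  S = 48
  L = 80 − 2·43 − 6·456 − 2·48 = -2838
  X = 158 − 2·55 + 2·(-2838) = -5628
X: -13476 − (-5628) = -7848

-7848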